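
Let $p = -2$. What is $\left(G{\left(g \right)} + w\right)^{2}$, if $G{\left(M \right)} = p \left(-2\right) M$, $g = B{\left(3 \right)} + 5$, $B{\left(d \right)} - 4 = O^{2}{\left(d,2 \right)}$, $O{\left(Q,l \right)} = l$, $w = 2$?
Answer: $2916$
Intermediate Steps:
$B{\left(d \right)} = 8$ ($B{\left(d \right)} = 4 + 2^{2} = 4 + 4 = 8$)
$g = 13$ ($g = 8 + 5 = 13$)
$G{\left(M \right)} = 4 M$ ($G{\left(M \right)} = \left(-2\right) \left(-2\right) M = 4 M$)
$\left(G{\left(g \right)} + w\right)^{2} = \left(4 \cdot 13 + 2\right)^{2} = \left(52 + 2\right)^{2} = 54^{2} = 2916$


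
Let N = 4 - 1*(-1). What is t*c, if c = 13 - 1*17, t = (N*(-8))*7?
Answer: 1120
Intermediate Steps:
N = 5 (N = 4 + 1 = 5)
t = -280 (t = (5*(-8))*7 = -40*7 = -280)
c = -4 (c = 13 - 17 = -4)
t*c = -280*(-4) = 1120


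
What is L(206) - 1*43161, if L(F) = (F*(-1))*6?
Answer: -44397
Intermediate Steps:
L(F) = -6*F (L(F) = -F*6 = -6*F)
L(206) - 1*43161 = -6*206 - 1*43161 = -1236 - 43161 = -44397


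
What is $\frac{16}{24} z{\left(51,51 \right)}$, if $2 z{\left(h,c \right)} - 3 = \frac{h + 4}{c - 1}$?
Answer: $\frac{41}{30} \approx 1.3667$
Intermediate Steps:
$z{\left(h,c \right)} = \frac{3}{2} + \frac{4 + h}{2 \left(-1 + c\right)}$ ($z{\left(h,c \right)} = \frac{3}{2} + \frac{\left(h + 4\right) \frac{1}{c - 1}}{2} = \frac{3}{2} + \frac{\left(4 + h\right) \frac{1}{-1 + c}}{2} = \frac{3}{2} + \frac{\frac{1}{-1 + c} \left(4 + h\right)}{2} = \frac{3}{2} + \frac{4 + h}{2 \left(-1 + c\right)}$)
$\frac{16}{24} z{\left(51,51 \right)} = \frac{16}{24} \frac{1 + 51 + 3 \cdot 51}{2 \left(-1 + 51\right)} = 16 \cdot \frac{1}{24} \frac{1 + 51 + 153}{2 \cdot 50} = \frac{2 \cdot \frac{1}{2} \cdot \frac{1}{50} \cdot 205}{3} = \frac{2}{3} \cdot \frac{41}{20} = \frac{41}{30}$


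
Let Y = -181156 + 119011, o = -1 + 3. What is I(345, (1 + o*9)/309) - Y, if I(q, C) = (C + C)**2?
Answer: 5933668189/95481 ≈ 62145.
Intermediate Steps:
o = 2
I(q, C) = 4*C**2 (I(q, C) = (2*C)**2 = 4*C**2)
Y = -62145
I(345, (1 + o*9)/309) - Y = 4*((1 + 2*9)/309)**2 - 1*(-62145) = 4*((1 + 18)*(1/309))**2 + 62145 = 4*(19*(1/309))**2 + 62145 = 4*(19/309)**2 + 62145 = 4*(361/95481) + 62145 = 1444/95481 + 62145 = 5933668189/95481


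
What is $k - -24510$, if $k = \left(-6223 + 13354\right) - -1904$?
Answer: $33545$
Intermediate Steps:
$k = 9035$ ($k = 7131 + 1904 = 9035$)
$k - -24510 = 9035 - -24510 = 9035 + 24510 = 33545$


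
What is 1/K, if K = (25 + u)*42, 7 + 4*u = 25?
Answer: 1/1239 ≈ 0.00080710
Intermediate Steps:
u = 9/2 (u = -7/4 + (¼)*25 = -7/4 + 25/4 = 9/2 ≈ 4.5000)
K = 1239 (K = (25 + 9/2)*42 = (59/2)*42 = 1239)
1/K = 1/1239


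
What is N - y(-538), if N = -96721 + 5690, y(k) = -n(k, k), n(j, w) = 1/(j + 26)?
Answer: -46607873/512 ≈ -91031.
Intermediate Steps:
n(j, w) = 1/(26 + j)
y(k) = -1/(26 + k)
N = -91031
N - y(-538) = -91031 - (-1)/(26 - 538) = -91031 - (-1)/(-512) = -91031 - (-1)*(-1)/512 = -91031 - 1*1/512 = -91031 - 1/512 = -46607873/512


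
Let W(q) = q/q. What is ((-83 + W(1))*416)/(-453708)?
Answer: 8528/113427 ≈ 0.075185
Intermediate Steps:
W(q) = 1
((-83 + W(1))*416)/(-453708) = ((-83 + 1)*416)/(-453708) = -82*416*(-1/453708) = -34112*(-1/453708) = 8528/113427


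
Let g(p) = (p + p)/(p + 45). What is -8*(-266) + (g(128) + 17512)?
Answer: 3397976/173 ≈ 19641.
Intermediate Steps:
g(p) = 2*p/(45 + p) (g(p) = (2*p)/(45 + p) = 2*p/(45 + p))
-8*(-266) + (g(128) + 17512) = -8*(-266) + (2*128/(45 + 128) + 17512) = 2128 + (2*128/173 + 17512) = 2128 + (2*128*(1/173) + 17512) = 2128 + (256/173 + 17512) = 2128 + 3029832/173 = 3397976/173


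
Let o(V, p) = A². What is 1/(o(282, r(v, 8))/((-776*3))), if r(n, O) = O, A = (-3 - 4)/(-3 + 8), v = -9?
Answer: -58200/49 ≈ -1187.8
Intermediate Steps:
A = -7/5 ≈ -1.4000
o(V, p) = 49/25 (o(V, p) = (-7/5)² = 49/25)
1/(o(282, r(v, 8))/((-776*3))) = 1/(49/(25*((-776*3)))) = 1/((49/25)/(-2328)) = 1/((49/25)*(-1/2328)) = 1/(-49/58200) = -58200/49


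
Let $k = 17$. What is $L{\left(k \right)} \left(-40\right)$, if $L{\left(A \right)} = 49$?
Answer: $-1960$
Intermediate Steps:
$L{\left(k \right)} \left(-40\right) = 49 \left(-40\right) = -1960$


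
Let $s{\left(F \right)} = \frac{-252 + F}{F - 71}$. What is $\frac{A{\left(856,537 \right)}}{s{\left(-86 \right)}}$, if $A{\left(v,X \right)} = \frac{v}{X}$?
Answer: $\frac{67196}{90753} \approx 0.74043$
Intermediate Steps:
$s{\left(F \right)} = \frac{-252 + F}{-71 + F}$
$\frac{A{\left(856,537 \right)}}{s{\left(-86 \right)}} = \frac{856 \cdot \frac{1}{537}}{\frac{1}{-71 - 86} \left(-252 - 86\right)} = \frac{856 \cdot \frac{1}{537}}{\frac{1}{-157} \left(-338\right)} = \frac{856}{537 \left(\left(- \frac{1}{157}\right) \left(-338\right)\right)} = \frac{856}{537 \cdot \frac{338}{157}} = \frac{856}{537} \cdot \frac{157}{338} = \frac{67196}{90753}$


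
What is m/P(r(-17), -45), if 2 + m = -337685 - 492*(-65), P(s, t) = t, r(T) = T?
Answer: 305707/45 ≈ 6793.5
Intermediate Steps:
m = -305707 (m = -2 + (-337685 - 492*(-65)) = -2 + (-337685 + 31980) = -2 - 305705 = -305707)
m/P(r(-17), -45) = -305707/(-45) = -305707*(-1/45) = 305707/45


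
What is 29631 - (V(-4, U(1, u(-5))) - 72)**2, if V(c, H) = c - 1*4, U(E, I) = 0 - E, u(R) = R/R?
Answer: 23231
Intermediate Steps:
u(R) = 1
U(E, I) = -E
V(c, H) = -4 + c (V(c, H) = c - 4 = -4 + c)
29631 - (V(-4, U(1, u(-5))) - 72)**2 = 29631 - ((-4 - 4) - 72)**2 = 29631 - (-8 - 72)**2 = 29631 - 1*(-80)**2 = 29631 - 1*6400 = 29631 - 6400 = 23231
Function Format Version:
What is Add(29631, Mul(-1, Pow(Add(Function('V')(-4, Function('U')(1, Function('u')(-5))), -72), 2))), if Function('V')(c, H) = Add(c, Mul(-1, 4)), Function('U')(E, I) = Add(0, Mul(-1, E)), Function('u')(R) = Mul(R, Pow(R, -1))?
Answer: 23231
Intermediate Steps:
Function('u')(R) = 1
Function('U')(E, I) = Mul(-1, E)
Function('V')(c, H) = Add(-4, c) (Function('V')(c, H) = Add(c, -4) = Add(-4, c))
Add(29631, Mul(-1, Pow(Add(Function('V')(-4, Function('U')(1, Function('u')(-5))), -72), 2))) = Add(29631, Mul(-1, Pow(Add(Add(-4, -4), -72), 2))) = Add(29631, Mul(-1, Pow(Add(-8, -72), 2))) = Add(29631, Mul(-1, Pow(-80, 2))) = Add(29631, Mul(-1, 6400)) = Add(29631, -6400) = 23231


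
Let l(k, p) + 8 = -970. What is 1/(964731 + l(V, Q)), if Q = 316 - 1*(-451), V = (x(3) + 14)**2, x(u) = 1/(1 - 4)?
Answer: 1/963753 ≈ 1.0376e-6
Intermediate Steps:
x(u) = -1/3 (x(u) = 1/(-3) = -1/3)
V = 1681/9 (V = (-1/3 + 14)**2 = (41/3)**2 = 1681/9 ≈ 186.78)
Q = 767 (Q = 316 + 451 = 767)
l(k, p) = -978 (l(k, p) = -8 - 970 = -978)
1/(964731 + l(V, Q)) = 1/(964731 - 978) = 1/963753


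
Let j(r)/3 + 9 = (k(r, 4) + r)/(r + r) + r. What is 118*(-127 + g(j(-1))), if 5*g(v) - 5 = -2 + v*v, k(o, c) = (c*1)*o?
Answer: -29677/10 ≈ -2967.7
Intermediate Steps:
k(o, c) = c*o
j(r) = -39/2 + 3*r (j(r) = -27 + 3*((4*r + r)/(r + r) + r) = -27 + 3*((5*r)/((2*r)) + r) = -27 + 3*((5*r)*(1/(2*r)) + r) = -27 + 3*(5/2 + r) = -27 + (15/2 + 3*r) = -39/2 + 3*r)
g(v) = ⅗ + v²/5 (g(v) = 1 + (-2 + v*v)/5 = 1 + (-2 + v²)/5 = 1 + (-⅖ + v²/5) = ⅗ + v²/5)
118*(-127 + g(j(-1))) = 118*(-127 + (⅗ + (-39/2 + 3*(-1))²/5)) = 118*(-127 + (⅗ + (-39/2 - 3)²/5)) = 118*(-127 + (⅗ + (-45/2)²/5)) = 118*(-127 + (⅗ + (⅕)*(2025/4))) = 118*(-127 + (⅗ + 405/4)) = 118*(-127 + 2037/20) = 118*(-503/20) = -29677/10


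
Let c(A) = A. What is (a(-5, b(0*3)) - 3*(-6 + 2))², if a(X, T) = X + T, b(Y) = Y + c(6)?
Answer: 169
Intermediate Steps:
b(Y) = 6 + Y (b(Y) = Y + 6 = 6 + Y)
a(X, T) = T + X
(a(-5, b(0*3)) - 3*(-6 + 2))² = (((6 + 0*3) - 5) - 3*(-6 + 2))² = (((6 + 0) - 5) - 3*(-4))² = ((6 - 5) + 12)² = (1 + 12)² = 13² = 169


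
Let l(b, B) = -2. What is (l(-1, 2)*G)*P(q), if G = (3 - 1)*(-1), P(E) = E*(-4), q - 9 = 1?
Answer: -160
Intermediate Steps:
q = 10 (q = 9 + 1 = 10)
P(E) = -4*E
G = -2 (G = 2*(-1) = -2)
(l(-1, 2)*G)*P(q) = (-2*(-2))*(-4*10) = 4*(-40) = -160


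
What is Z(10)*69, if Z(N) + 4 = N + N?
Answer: 1104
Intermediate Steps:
Z(N) = -4 + 2*N (Z(N) = -4 + (N + N) = -4 + 2*N)
Z(10)*69 = (-4 + 2*10)*69 = (-4 + 20)*69 = 16*69 = 1104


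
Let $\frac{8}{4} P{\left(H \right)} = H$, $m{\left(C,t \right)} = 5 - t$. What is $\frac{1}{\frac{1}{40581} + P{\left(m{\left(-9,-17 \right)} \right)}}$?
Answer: $\frac{40581}{446392} \approx 0.090909$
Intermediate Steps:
$P{\left(H \right)} = \frac{H}{2}$
$\frac{1}{\frac{1}{40581} + P{\left(m{\left(-9,-17 \right)} \right)}} = \frac{1}{\frac{1}{40581} + \frac{5 - -17}{2}} = \frac{1}{\frac{1}{40581} + \frac{5 + 17}{2}} = \frac{1}{\frac{1}{40581} + \frac{1}{2} \cdot 22} = \frac{1}{\frac{1}{40581} + 11} = \frac{1}{\frac{446392}{40581}} = \frac{40581}{446392}$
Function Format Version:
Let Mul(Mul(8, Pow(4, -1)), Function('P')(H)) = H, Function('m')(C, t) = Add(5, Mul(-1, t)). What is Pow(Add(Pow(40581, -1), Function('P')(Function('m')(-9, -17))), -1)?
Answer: Rational(40581, 446392) ≈ 0.090909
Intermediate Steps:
Function('P')(H) = Mul(Rational(1, 2), H)
Pow(Add(Pow(40581, -1), Function('P')(Function('m')(-9, -17))), -1) = Pow(Add(Pow(40581, -1), Mul(Rational(1, 2), Add(5, Mul(-1, -17)))), -1) = Pow(Add(Rational(1, 40581), Mul(Rational(1, 2), Add(5, 17))), -1) = Pow(Add(Rational(1, 40581), Mul(Rational(1, 2), 22)), -1) = Pow(Add(Rational(1, 40581), 11), -1) = Pow(Rational(446392, 40581), -1) = Rational(40581, 446392)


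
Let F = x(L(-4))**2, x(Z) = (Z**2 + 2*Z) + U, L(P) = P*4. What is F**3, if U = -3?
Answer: 116507435287321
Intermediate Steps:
L(P) = 4*P
x(Z) = -3 + Z**2 + 2*Z (x(Z) = (Z**2 + 2*Z) - 3 = -3 + Z**2 + 2*Z)
F = 48841 (F = (-3 + (4*(-4))**2 + 2*(4*(-4)))**2 = (-3 + (-16)**2 + 2*(-16))**2 = (-3 + 256 - 32)**2 = 221**2 = 48841)
F**3 = 48841**3 = 116507435287321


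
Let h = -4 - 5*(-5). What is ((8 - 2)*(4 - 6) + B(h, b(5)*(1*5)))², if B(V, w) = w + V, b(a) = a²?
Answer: 17956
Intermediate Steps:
h = 21 (h = -4 + 25 = 21)
B(V, w) = V + w
((8 - 2)*(4 - 6) + B(h, b(5)*(1*5)))² = ((8 - 2)*(4 - 6) + (21 + 5²*(1*5)))² = (6*(-2) + (21 + 25*5))² = (-12 + (21 + 125))² = (-12 + 146)² = 134² = 17956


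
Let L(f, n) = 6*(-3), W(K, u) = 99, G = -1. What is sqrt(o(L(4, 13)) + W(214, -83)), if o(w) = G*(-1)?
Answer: 10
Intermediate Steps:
L(f, n) = -18
o(w) = 1 (o(w) = -1*(-1) = 1)
sqrt(o(L(4, 13)) + W(214, -83)) = sqrt(1 + 99) = sqrt(100) = 10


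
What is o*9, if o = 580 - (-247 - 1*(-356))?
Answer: 4239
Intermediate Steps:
o = 471 (o = 580 - (-247 + 356) = 580 - 1*109 = 580 - 109 = 471)
o*9 = 471*9 = 4239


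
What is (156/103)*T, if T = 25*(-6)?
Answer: -23400/103 ≈ -227.18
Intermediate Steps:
T = -150
(156/103)*T = (156/103)*(-150) = -23400/103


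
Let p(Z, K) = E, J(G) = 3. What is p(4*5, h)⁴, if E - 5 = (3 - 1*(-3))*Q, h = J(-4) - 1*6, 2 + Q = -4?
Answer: 923521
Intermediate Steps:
Q = -6 (Q = -2 - 4 = -6)
h = -3 (h = 3 - 1*6 = 3 - 6 = -3)
E = -31 (E = 5 + (3 - 1*(-3))*(-6) = 5 + (3 + 3)*(-6) = 5 + 6*(-6) = 5 - 36 = -31)
p(Z, K) = -31
p(4*5, h)⁴ = (-31)⁴ = 923521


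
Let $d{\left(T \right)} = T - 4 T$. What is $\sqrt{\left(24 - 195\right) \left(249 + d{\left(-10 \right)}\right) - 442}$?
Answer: $i \sqrt{48151} \approx 219.43 i$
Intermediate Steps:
$d{\left(T \right)} = - 3 T$
$\sqrt{\left(24 - 195\right) \left(249 + d{\left(-10 \right)}\right) - 442} = \sqrt{\left(24 - 195\right) \left(249 - -30\right) - 442} = \sqrt{- 171 \left(249 + 30\right) - 442} = \sqrt{\left(-171\right) 279 - 442} = \sqrt{-47709 - 442} = \sqrt{-48151} = i \sqrt{48151}$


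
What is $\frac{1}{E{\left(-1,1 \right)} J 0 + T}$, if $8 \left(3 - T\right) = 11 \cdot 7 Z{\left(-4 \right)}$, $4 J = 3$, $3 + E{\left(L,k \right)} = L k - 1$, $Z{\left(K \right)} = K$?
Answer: $\frac{2}{83} \approx 0.024096$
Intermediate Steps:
$E{\left(L,k \right)} = -4 + L k$ ($E{\left(L,k \right)} = -3 + \left(L k - 1\right) = -3 + \left(-1 + L k\right) = -4 + L k$)
$J = \frac{3}{4}$ ($J = \frac{1}{4} \cdot 3 = \frac{3}{4} \approx 0.75$)
$T = \frac{83}{2}$ ($T = 3 - \frac{11 \cdot 7 \left(-4\right)}{8} = 3 - \frac{77 \left(-4\right)}{8} = 3 - - \frac{77}{2} = 3 + \frac{77}{2} = \frac{83}{2} \approx 41.5$)
$\frac{1}{E{\left(-1,1 \right)} J 0 + T} = \frac{1}{\left(-4 - 1\right) \frac{3}{4} \cdot 0 + \frac{83}{2}} = \frac{1}{\left(-5\right) \frac{3}{4} \cdot 0 + \frac{83}{2}} = \frac{1}{\left(- \frac{15}{4}\right) 0 + \frac{83}{2}} = \frac{1}{0 + \frac{83}{2}} = \frac{1}{\frac{83}{2}} = \frac{2}{83}$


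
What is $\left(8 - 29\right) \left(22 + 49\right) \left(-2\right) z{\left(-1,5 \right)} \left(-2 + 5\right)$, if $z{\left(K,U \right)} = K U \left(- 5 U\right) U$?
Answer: $5591250$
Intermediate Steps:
$z{\left(K,U \right)} = - 5 K U^{3}$ ($z{\left(K,U \right)} = K \left(- 5 U^{2}\right) U = - 5 K U^{2} U = - 5 K U^{3}$)
$\left(8 - 29\right) \left(22 + 49\right) \left(-2\right) z{\left(-1,5 \right)} \left(-2 + 5\right) = \left(8 - 29\right) \left(22 + 49\right) \left(-2\right) \left(-5\right) \left(-1\right) 5^{3} \left(-2 + 5\right) = \left(-21\right) 71 \left(-2\right) \left(-5\right) \left(-1\right) 125 \cdot 3 = \left(-1491\right) \left(-2\right) 625 \cdot 3 = 2982 \cdot 1875 = 5591250$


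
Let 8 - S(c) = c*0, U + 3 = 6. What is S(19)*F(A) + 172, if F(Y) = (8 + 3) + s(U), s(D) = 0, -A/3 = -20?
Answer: 260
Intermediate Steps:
A = 60 (A = -3*(-20) = 60)
U = 3 (U = -3 + 6 = 3)
S(c) = 8 (S(c) = 8 - c*0 = 8 - 1*0 = 8 + 0 = 8)
F(Y) = 11 (F(Y) = (8 + 3) + 0 = 11 + 0 = 11)
S(19)*F(A) + 172 = 8*11 + 172 = 88 + 172 = 260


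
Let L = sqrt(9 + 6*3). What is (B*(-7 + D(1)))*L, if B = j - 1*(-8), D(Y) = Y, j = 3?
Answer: -198*sqrt(3) ≈ -342.95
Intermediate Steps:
B = 11 (B = 3 - 1*(-8) = 3 + 8 = 11)
L = 3*sqrt(3) (L = sqrt(9 + 18) = sqrt(27) = 3*sqrt(3) ≈ 5.1962)
(B*(-7 + D(1)))*L = (11*(-7 + 1))*(3*sqrt(3)) = (11*(-6))*(3*sqrt(3)) = -198*sqrt(3)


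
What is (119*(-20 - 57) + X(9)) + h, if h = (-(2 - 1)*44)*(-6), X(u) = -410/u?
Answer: -80501/9 ≈ -8944.6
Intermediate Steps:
h = 264 (h = (-1*1*44)*(-6) = -1*44*(-6) = -44*(-6) = 264)
(119*(-20 - 57) + X(9)) + h = (119*(-20 - 57) - 410/9) + 264 = (119*(-77) - 410*⅑) + 264 = (-9163 - 410/9) + 264 = -82877/9 + 264 = -80501/9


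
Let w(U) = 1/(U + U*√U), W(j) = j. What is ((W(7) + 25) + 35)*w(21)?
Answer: -67/420 + 67*√21/420 ≈ 0.57151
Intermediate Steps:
w(U) = 1/(U + U^(3/2))
((W(7) + 25) + 35)*w(21) = ((7 + 25) + 35)/(21 + 21^(3/2)) = (32 + 35)/(21 + 21*√21) = 67/(21 + 21*√21)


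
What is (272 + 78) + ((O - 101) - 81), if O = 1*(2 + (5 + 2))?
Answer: 177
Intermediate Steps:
O = 9 (O = 1*(2 + 7) = 1*9 = 9)
(272 + 78) + ((O - 101) - 81) = (272 + 78) + ((9 - 101) - 81) = 350 + (-92 - 81) = 350 - 173 = 177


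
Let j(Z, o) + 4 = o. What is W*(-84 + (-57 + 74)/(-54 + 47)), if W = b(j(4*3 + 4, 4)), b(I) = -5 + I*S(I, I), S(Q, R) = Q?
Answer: 3025/7 ≈ 432.14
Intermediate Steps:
j(Z, o) = -4 + o
b(I) = -5 + I**2 (b(I) = -5 + I*I = -5 + I**2)
W = -5 (W = -5 + (-4 + 4)**2 = -5 + 0**2 = -5 + 0 = -5)
W*(-84 + (-57 + 74)/(-54 + 47)) = -5*(-84 + (-57 + 74)/(-54 + 47)) = -5*(-84 + 17/(-7)) = -5*(-84 + 17*(-1/7)) = -5*(-84 - 17/7) = -5*(-605/7) = 3025/7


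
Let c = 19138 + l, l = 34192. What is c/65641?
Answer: 53330/65641 ≈ 0.81245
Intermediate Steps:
c = 53330 (c = 19138 + 34192 = 53330)
c/65641 = 53330/65641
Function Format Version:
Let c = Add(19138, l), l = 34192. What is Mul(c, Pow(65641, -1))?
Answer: Rational(53330, 65641) ≈ 0.81245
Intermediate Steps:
c = 53330 (c = Add(19138, 34192) = 53330)
Mul(c, Pow(65641, -1)) = Mul(53330, Pow(65641, -1)) = Mul(53330, Rational(1, 65641)) = Rational(53330, 65641)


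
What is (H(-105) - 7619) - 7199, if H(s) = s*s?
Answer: -3793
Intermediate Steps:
H(s) = s²
(H(-105) - 7619) - 7199 = ((-105)² - 7619) - 7199 = (11025 - 7619) - 7199 = 3406 - 7199 = -3793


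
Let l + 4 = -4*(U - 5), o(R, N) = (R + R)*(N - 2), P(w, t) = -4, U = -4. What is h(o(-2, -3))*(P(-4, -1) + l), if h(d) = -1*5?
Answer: -140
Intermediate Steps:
o(R, N) = 2*R*(-2 + N) (o(R, N) = (2*R)*(-2 + N) = 2*R*(-2 + N))
h(d) = -5
l = 32 (l = -4 - 4*(-4 - 5) = -4 - 4*(-9) = -4 + 36 = 32)
h(o(-2, -3))*(P(-4, -1) + l) = -5*(-4 + 32) = -5*28 = -140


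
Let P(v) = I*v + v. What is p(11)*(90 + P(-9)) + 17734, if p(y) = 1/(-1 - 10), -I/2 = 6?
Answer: 194885/11 ≈ 17717.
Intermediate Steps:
I = -12 (I = -2*6 = -12)
p(y) = -1/11 (p(y) = 1/(-11) = -1/11)
P(v) = -11*v (P(v) = -12*v + v = -11*v)
p(11)*(90 + P(-9)) + 17734 = -(90 - 11*(-9))/11 + 17734 = -(90 + 99)/11 + 17734 = -1/11*189 + 17734 = -189/11 + 17734 = 194885/11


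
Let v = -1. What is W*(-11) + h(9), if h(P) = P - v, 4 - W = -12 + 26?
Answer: 120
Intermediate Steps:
W = -10 (W = 4 - (-12 + 26) = 4 - 1*14 = 4 - 14 = -10)
h(P) = 1 + P (h(P) = P - 1*(-1) = P + 1 = 1 + P)
W*(-11) + h(9) = -10*(-11) + (1 + 9) = 110 + 10 = 120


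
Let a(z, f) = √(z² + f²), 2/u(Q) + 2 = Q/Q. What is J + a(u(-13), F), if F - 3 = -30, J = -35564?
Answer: -35564 + √733 ≈ -35537.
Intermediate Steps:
F = -27 (F = 3 - 30 = -27)
u(Q) = -2 (u(Q) = 2/(-2 + Q/Q) = 2/(-2 + 1) = 2/(-1) = 2*(-1) = -2)
a(z, f) = √(f² + z²)
J + a(u(-13), F) = -35564 + √((-27)² + (-2)²) = -35564 + √(729 + 4) = -35564 + √733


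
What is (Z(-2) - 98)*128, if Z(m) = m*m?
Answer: -12032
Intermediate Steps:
Z(m) = m²
(Z(-2) - 98)*128 = ((-2)² - 98)*128 = (4 - 98)*128 = -94*128 = -12032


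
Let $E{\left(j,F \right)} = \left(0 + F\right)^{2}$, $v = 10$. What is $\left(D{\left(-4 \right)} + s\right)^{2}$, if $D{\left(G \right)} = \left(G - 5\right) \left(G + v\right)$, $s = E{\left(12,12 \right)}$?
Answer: $8100$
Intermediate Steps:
$E{\left(j,F \right)} = F^{2}$
$s = 144$ ($s = 12^{2} = 144$)
$D{\left(G \right)} = \left(-5 + G\right) \left(10 + G\right)$ ($D{\left(G \right)} = \left(G - 5\right) \left(G + 10\right) = \left(-5 + G\right) \left(10 + G\right)$)
$\left(D{\left(-4 \right)} + s\right)^{2} = \left(\left(-50 + \left(-4\right)^{2} + 5 \left(-4\right)\right) + 144\right)^{2} = \left(\left(-50 + 16 - 20\right) + 144\right)^{2} = \left(-54 + 144\right)^{2} = 90^{2} = 8100$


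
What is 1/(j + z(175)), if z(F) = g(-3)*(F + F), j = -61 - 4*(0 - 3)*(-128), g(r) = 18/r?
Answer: -1/3697 ≈ -0.00027049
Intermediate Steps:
j = -1597 (j = -61 - 4*(-3)*(-128) = -61 + 12*(-128) = -61 - 1536 = -1597)
z(F) = -12*F (z(F) = (18/(-3))*(F + F) = (18*(-1/3))*(2*F) = -12*F)
1/(j + z(175)) = 1/(-1597 - 12*175) = 1/(-1597 - 2100) = 1/(-3697) = -1/3697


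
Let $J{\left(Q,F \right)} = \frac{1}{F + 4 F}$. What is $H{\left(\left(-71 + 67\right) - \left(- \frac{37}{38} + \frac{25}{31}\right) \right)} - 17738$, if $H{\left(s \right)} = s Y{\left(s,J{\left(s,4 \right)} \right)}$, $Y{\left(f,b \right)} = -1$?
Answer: $- \frac{20890849}{1178} \approx -17734.0$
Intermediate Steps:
$J{\left(Q,F \right)} = \frac{1}{5 F}$
$H{\left(s \right)} = - s$ ($H{\left(s \right)} = s \left(-1\right) = - s$)
$H{\left(\left(-71 + 67\right) - \left(- \frac{37}{38} + \frac{25}{31}\right) \right)} - 17738 = - (\left(-71 + 67\right) - \left(- \frac{37}{38} + \frac{25}{31}\right)) - 17738 = - (-4 - - \frac{197}{1178}) - 17738 = - (-4 + \left(- \frac{25}{31} + \frac{37}{38}\right)) - 17738 = - (-4 + \frac{197}{1178}) - 17738 = \left(-1\right) \left(- \frac{4515}{1178}\right) - 17738 = \frac{4515}{1178} - 17738 = - \frac{20890849}{1178}$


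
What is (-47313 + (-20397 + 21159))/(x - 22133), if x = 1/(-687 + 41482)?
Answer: 1899048045/902915734 ≈ 2.1032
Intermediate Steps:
x = 1/40795 ≈ 2.4513e-5
(-47313 + (-20397 + 21159))/(x - 22133) = (-47313 + (-20397 + 21159))/(1/40795 - 22133) = (-47313 + 762)/(-902915734/40795) = -46551*(-40795/902915734) = 1899048045/902915734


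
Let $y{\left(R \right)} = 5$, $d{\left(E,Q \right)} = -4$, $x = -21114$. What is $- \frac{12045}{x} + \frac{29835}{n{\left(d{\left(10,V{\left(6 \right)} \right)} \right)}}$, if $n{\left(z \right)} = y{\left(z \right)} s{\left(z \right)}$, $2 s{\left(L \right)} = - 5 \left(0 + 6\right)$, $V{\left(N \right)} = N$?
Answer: $- \frac{13978507}{35190} \approx -397.23$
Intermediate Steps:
$s{\left(L \right)} = -15$ ($s{\left(L \right)} = \frac{\left(-5\right) \left(0 + 6\right)}{2} = \frac{\left(-5\right) 6}{2} = \frac{1}{2} \left(-30\right) = -15$)
$n{\left(z \right)} = -75$ ($n{\left(z \right)} = 5 \left(-15\right) = -75$)
$- \frac{12045}{x} + \frac{29835}{n{\left(d{\left(10,V{\left(6 \right)} \right)} \right)}} = - \frac{12045}{-21114} + \frac{29835}{-75} = \left(-12045\right) \left(- \frac{1}{21114}\right) + 29835 \left(- \frac{1}{75}\right) = \frac{4015}{7038} - \frac{1989}{5} = - \frac{13978507}{35190}$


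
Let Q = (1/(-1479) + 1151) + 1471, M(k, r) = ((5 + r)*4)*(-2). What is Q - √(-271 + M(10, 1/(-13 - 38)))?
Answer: 3877937/1479 - I*√808503/51 ≈ 2622.0 - 17.631*I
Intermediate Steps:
M(k, r) = -40 - 8*r (M(k, r) = (20 + 4*r)*(-2) = -40 - 8*r)
Q = 3877937/1479 (Q = (-1/1479 + 1151) + 1471 = 1702328/1479 + 1471 = 3877937/1479 ≈ 2622.0)
Q - √(-271 + M(10, 1/(-13 - 38))) = 3877937/1479 - √(-271 + (-40 - 8/(-13 - 38))) = 3877937/1479 - √(-271 + (-40 - 8/(-51))) = 3877937/1479 - √(-271 + (-40 - 8*(-1/51))) = 3877937/1479 - √(-271 + (-40 + 8/51)) = 3877937/1479 - √(-271 - 2032/51) = 3877937/1479 - √(-15853/51) = 3877937/1479 - I*√808503/51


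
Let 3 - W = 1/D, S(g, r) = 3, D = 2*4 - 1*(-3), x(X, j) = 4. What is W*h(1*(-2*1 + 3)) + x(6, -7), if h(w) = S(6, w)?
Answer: 140/11 ≈ 12.727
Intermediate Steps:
D = 11 (D = 8 + 3 = 11)
W = 32/11 (W = 3 - 1/11 = 32/11 ≈ 2.9091)
h(w) = 3
W*h(1*(-2*1 + 3)) + x(6, -7) = (32/11)*3 + 4 = 96/11 + 4 = 140/11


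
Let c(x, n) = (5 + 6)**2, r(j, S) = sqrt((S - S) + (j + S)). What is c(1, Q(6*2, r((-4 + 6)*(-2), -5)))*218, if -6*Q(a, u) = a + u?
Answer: 26378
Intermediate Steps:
r(j, S) = sqrt(S + j) (r(j, S) = sqrt(0 + (S + j)) = sqrt(S + j))
Q(a, u) = -a/6 - u/6 (Q(a, u) = -(a + u)/6 = -a/6 - u/6)
c(x, n) = 121 (c(x, n) = 11**2 = 121)
c(1, Q(6*2, r((-4 + 6)*(-2), -5)))*218 = 121*218 = 26378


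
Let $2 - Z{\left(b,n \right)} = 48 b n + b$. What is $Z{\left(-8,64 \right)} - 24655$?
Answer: $-69$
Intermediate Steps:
$Z{\left(b,n \right)} = 2 - b - 48 b n$ ($Z{\left(b,n \right)} = 2 - \left(48 b n + b\right) = 2 - \left(b + 48 b n\right) = 2 - b - 48 b n$)
$Z{\left(-8,64 \right)} - 24655 = \left(2 - -8 - \left(-384\right) 64\right) - 24655 = \left(2 + 8 + 24576\right) - 24655 = 24586 - 24655 = -69$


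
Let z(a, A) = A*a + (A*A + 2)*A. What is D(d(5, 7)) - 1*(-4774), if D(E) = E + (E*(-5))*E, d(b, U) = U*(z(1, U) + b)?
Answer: -33352088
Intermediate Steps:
z(a, A) = A*a + A*(2 + A²) (z(a, A) = A*a + (A² + 2)*A = A*a + (2 + A²)*A = A*a + A*(2 + A²))
d(b, U) = U*(b + U*(3 + U²)) (d(b, U) = U*(U*(2 + 1 + U²) + b) = U*(U*(3 + U²) + b) = U*(b + U*(3 + U²)))
D(E) = E - 5*E² (D(E) = E + (-5*E)*E = E - 5*E²)
D(d(5, 7)) - 1*(-4774) = (7*(5 + 7*(3 + 7²)))*(1 - 35*(5 + 7*(3 + 7²))) - 1*(-4774) = (7*(5 + 7*(3 + 49)))*(1 - 35*(5 + 7*(3 + 49))) + 4774 = (7*(5 + 7*52))*(1 - 35*(5 + 7*52)) + 4774 = (7*(5 + 364))*(1 - 35*(5 + 364)) + 4774 = (7*369)*(1 - 35*369) + 4774 = 2583*(1 - 5*2583) + 4774 = 2583*(1 - 12915) + 4774 = 2583*(-12914) + 4774 = -33356862 + 4774 = -33352088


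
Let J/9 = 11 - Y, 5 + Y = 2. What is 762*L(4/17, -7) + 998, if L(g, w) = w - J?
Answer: -100348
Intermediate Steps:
Y = -3 (Y = -5 + 2 = -3)
J = 126 (J = 9*(11 - 1*(-3)) = 9*(11 + 3) = 9*14 = 126)
L(g, w) = -126 + w (L(g, w) = w - 1*126 = w - 126 = -126 + w)
762*L(4/17, -7) + 998 = 762*(-126 - 7) + 998 = 762*(-133) + 998 = -101346 + 998 = -100348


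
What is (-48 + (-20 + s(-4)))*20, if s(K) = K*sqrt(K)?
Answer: -1360 - 160*I ≈ -1360.0 - 160.0*I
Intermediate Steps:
s(K) = K**(3/2)
(-48 + (-20 + s(-4)))*20 = (-48 + (-20 + (-4)**(3/2)))*20 = (-48 + (-20 - 8*I))*20 = (-68 - 8*I)*20 = -1360 - 160*I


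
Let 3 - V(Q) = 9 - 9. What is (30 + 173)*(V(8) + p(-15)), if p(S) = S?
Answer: -2436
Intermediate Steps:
V(Q) = 3 (V(Q) = 3 - (9 - 9) = 3 - 1*0 = 3 + 0 = 3)
(30 + 173)*(V(8) + p(-15)) = (30 + 173)*(3 - 15) = 203*(-12) = -2436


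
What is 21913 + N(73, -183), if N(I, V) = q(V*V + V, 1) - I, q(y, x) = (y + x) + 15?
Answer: 55162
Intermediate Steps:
q(y, x) = 15 + x + y (q(y, x) = (x + y) + 15 = 15 + x + y)
N(I, V) = 16 + V + V² - I (N(I, V) = (15 + 1 + (V*V + V)) - I = (15 + 1 + (V² + V)) - I = (15 + 1 + (V + V²)) - I = (16 + V + V²) - I = 16 + V + V² - I)
21913 + N(73, -183) = 21913 + (16 - 1*73 - 183*(1 - 183)) = 21913 + (16 - 73 - 183*(-182)) = 21913 + (16 - 73 + 33306) = 21913 + 33249 = 55162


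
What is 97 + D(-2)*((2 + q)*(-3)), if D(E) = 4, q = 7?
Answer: -11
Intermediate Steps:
97 + D(-2)*((2 + q)*(-3)) = 97 + 4*((2 + 7)*(-3)) = 97 + 4*(9*(-3)) = 97 + 4*(-27) = 97 - 108 = -11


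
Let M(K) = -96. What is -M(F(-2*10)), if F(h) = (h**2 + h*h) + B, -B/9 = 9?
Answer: 96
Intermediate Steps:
B = -81 (B = -9*9 = -81)
F(h) = -81 + 2*h**2 (F(h) = (h**2 + h*h) - 81 = (h**2 + h**2) - 81 = 2*h**2 - 81 = -81 + 2*h**2)
-M(F(-2*10)) = -1*(-96) = 96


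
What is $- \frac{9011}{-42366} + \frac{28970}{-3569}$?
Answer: $- \frac{1195182761}{151204254} \approx -7.9044$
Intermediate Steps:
$- \frac{9011}{-42366} + \frac{28970}{-3569} = \left(-9011\right) \left(- \frac{1}{42366}\right) + 28970 \left(- \frac{1}{3569}\right) = \frac{9011}{42366} - \frac{28970}{3569} = - \frac{1195182761}{151204254}$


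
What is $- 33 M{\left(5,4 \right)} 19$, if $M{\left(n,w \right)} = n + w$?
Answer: $-5643$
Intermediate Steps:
$- 33 M{\left(5,4 \right)} 19 = - 33 \left(5 + 4\right) 19 = \left(-33\right) 9 \cdot 19 = \left(-297\right) 19 = -5643$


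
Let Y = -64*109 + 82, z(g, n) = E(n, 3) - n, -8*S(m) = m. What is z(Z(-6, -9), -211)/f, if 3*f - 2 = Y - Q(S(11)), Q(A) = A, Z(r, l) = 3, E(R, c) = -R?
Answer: -3376/18375 ≈ -0.18373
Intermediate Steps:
S(m) = -m/8
z(g, n) = -2*n (z(g, n) = -n - n = -2*n)
Y = -6894 (Y = -6976 + 82 = -6894)
f = -18375/8 (f = 2/3 + (-6894 - (-1)*11/8)/3 = 2/3 + (-6894 - 1*(-11/8))/3 = 2/3 + (-6894 + 11/8)/3 = 2/3 + (1/3)*(-55141/8) = 2/3 - 55141/24 = -18375/8 ≈ -2296.9)
z(Z(-6, -9), -211)/f = (-2*(-211))/(-18375/8) = 422*(-8/18375) = -3376/18375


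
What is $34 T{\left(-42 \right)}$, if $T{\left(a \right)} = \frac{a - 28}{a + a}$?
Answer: $\frac{85}{3} \approx 28.333$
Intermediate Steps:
$T{\left(a \right)} = \frac{-28 + a}{2 a}$
$34 T{\left(-42 \right)} = 34 \frac{-28 - 42}{2 \left(-42\right)} = 34 \cdot \frac{1}{2} \left(- \frac{1}{42}\right) \left(-70\right) = 34 \cdot \frac{5}{6} = \frac{85}{3}$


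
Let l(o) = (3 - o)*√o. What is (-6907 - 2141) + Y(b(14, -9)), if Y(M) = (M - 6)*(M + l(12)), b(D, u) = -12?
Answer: -8832 + 324*√3 ≈ -8270.8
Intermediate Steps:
l(o) = √o*(3 - o)
Y(M) = (-6 + M)*(M - 18*√3) (Y(M) = (M - 6)*(M + √12*(3 - 1*12)) = (-6 + M)*(M + (2*√3)*(3 - 12)) = (-6 + M)*(M + (2*√3)*(-9)) = (-6 + M)*(M - 18*√3))
(-6907 - 2141) + Y(b(14, -9)) = (-6907 - 2141) + ((-12)² - 6*(-12) + 108*√3 - 18*(-12)*√3) = -9048 + (144 + 72 + 108*√3 + 216*√3) = -9048 + (216 + 324*√3) = -8832 + 324*√3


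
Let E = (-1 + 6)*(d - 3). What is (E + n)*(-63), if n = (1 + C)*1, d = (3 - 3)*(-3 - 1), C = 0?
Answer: 882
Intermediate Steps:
d = 0 (d = 0*(-4) = 0)
n = 1 (n = (1 + 0)*1 = 1*1 = 1)
E = -15 (E = (-1 + 6)*(0 - 3) = 5*(-3) = -15)
(E + n)*(-63) = (-15 + 1)*(-63) = -14*(-63) = 882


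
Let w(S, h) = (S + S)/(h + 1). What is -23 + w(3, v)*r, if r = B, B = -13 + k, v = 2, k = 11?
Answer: -27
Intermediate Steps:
w(S, h) = 2*S/(1 + h) (w(S, h) = (2*S)/(1 + h) = 2*S/(1 + h))
B = -2 (B = -13 + 11 = -2)
r = -2
-23 + w(3, v)*r = -23 + (2*3/(1 + 2))*(-2) = -23 + (2*3/3)*(-2) = -23 + (2*3*(⅓))*(-2) = -23 + 2*(-2) = -23 - 4 = -27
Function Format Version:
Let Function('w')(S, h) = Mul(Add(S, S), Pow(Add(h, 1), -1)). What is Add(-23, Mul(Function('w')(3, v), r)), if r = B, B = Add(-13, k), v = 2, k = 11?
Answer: -27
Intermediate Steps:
Function('w')(S, h) = Mul(2, S, Pow(Add(1, h), -1)) (Function('w')(S, h) = Mul(Mul(2, S), Pow(Add(1, h), -1)) = Mul(2, S, Pow(Add(1, h), -1)))
B = -2 (B = Add(-13, 11) = -2)
r = -2
Add(-23, Mul(Function('w')(3, v), r)) = Add(-23, Mul(Mul(2, 3, Pow(Add(1, 2), -1)), -2)) = Add(-23, Mul(Mul(2, 3, Pow(3, -1)), -2)) = Add(-23, Mul(Mul(2, 3, Rational(1, 3)), -2)) = Add(-23, Mul(2, -2)) = Add(-23, -4) = -27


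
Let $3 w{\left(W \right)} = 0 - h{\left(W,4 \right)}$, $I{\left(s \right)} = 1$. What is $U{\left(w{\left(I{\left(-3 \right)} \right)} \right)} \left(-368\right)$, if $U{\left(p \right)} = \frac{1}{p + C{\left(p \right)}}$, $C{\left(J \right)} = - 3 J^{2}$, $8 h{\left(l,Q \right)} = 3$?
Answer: $\frac{23552}{11} \approx 2141.1$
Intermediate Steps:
$h{\left(l,Q \right)} = \frac{3}{8}$ ($h{\left(l,Q \right)} = \frac{1}{8} \cdot 3 = \frac{3}{8}$)
$w{\left(W \right)} = - \frac{1}{8}$ ($w{\left(W \right)} = \frac{0 - \frac{3}{8}}{3} = \frac{1}{3} \left(- \frac{3}{8}\right) = - \frac{1}{8}$)
$U{\left(p \right)} = \frac{1}{p - 3 p^{2}}$
$U{\left(w{\left(I{\left(-3 \right)} \right)} \right)} \left(-368\right) = - \frac{1}{\left(- \frac{1}{8}\right) \left(-1 + 3 \left(- \frac{1}{8}\right)\right)} \left(-368\right) = \left(-1\right) \left(-8\right) \frac{1}{-1 - \frac{3}{8}} \left(-368\right) = \left(-1\right) \left(-8\right) \frac{1}{- \frac{11}{8}} \left(-368\right) = \left(-1\right) \left(-8\right) \left(- \frac{8}{11}\right) \left(-368\right) = \left(- \frac{64}{11}\right) \left(-368\right) = \frac{23552}{11}$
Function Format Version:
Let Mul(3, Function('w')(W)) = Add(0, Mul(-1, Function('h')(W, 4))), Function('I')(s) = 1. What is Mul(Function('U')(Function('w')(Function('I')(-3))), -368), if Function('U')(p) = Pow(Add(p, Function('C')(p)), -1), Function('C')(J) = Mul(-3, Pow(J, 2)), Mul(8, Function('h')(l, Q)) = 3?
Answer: Rational(23552, 11) ≈ 2141.1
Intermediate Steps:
Function('h')(l, Q) = Rational(3, 8) (Function('h')(l, Q) = Mul(Rational(1, 8), 3) = Rational(3, 8))
Function('w')(W) = Rational(-1, 8) (Function('w')(W) = Mul(Rational(1, 3), Add(0, Mul(-1, Rational(3, 8)))) = Mul(Rational(1, 3), Add(0, Rational(-3, 8))) = Mul(Rational(1, 3), Rational(-3, 8)) = Rational(-1, 8))
Function('U')(p) = Pow(Add(p, Mul(-3, Pow(p, 2))), -1)
Mul(Function('U')(Function('w')(Function('I')(-3))), -368) = Mul(Mul(-1, Pow(Rational(-1, 8), -1), Pow(Add(-1, Mul(3, Rational(-1, 8))), -1)), -368) = Mul(Mul(-1, -8, Pow(Add(-1, Rational(-3, 8)), -1)), -368) = Mul(Mul(-1, -8, Pow(Rational(-11, 8), -1)), -368) = Mul(Mul(-1, -8, Rational(-8, 11)), -368) = Mul(Rational(-64, 11), -368) = Rational(23552, 11)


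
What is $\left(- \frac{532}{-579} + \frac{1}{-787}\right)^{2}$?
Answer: $\frac{174811791025}{207637882929} \approx 0.84191$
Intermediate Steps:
$\left(- \frac{532}{-579} + \frac{1}{-787}\right)^{2} = \left(\left(-532\right) \left(- \frac{1}{579}\right) - \frac{1}{787}\right)^{2} = \left(\frac{532}{579} - \frac{1}{787}\right)^{2} = \left(\frac{418105}{455673}\right)^{2} = \frac{174811791025}{207637882929}$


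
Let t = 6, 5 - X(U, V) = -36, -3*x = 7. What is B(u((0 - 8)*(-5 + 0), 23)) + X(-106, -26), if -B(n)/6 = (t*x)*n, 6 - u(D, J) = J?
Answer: -1387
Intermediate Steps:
x = -7/3 (x = -1/3*7 = -7/3 ≈ -2.3333)
X(U, V) = 41 (X(U, V) = 5 - 1*(-36) = 5 + 36 = 41)
u(D, J) = 6 - J
B(n) = 84*n (B(n) = -6*6*(-7/3)*n = -(-84)*n = 84*n)
B(u((0 - 8)*(-5 + 0), 23)) + X(-106, -26) = 84*(6 - 1*23) + 41 = 84*(6 - 23) + 41 = 84*(-17) + 41 = -1428 + 41 = -1387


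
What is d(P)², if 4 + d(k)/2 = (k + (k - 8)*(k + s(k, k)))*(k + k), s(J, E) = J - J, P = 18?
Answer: 203005504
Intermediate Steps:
s(J, E) = 0
d(k) = -8 + 4*k*(k + k*(-8 + k)) (d(k) = -8 + 2*((k + (k - 8)*(k + 0))*(k + k)) = -8 + 2*((k + (-8 + k)*k)*(2*k)) = -8 + 2*((k + k*(-8 + k))*(2*k)) = -8 + 2*(2*k*(k + k*(-8 + k))) = -8 + 4*k*(k + k*(-8 + k)))
d(P)² = (-8 - 28*18² + 4*18³)² = (-8 - 28*324 + 4*5832)² = (-8 - 9072 + 23328)² = 14248² = 203005504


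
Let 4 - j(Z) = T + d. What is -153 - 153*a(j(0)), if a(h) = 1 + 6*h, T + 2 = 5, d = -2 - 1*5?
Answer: -7650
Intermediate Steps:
d = -7 (d = -2 - 5 = -7)
T = 3 (T = -2 + 5 = 3)
j(Z) = 8 (j(Z) = 4 - (3 - 7) = 4 - 1*(-4) = 4 + 4 = 8)
-153 - 153*a(j(0)) = -153 - 153*(1 + 6*8) = -153 - 153*(1 + 48) = -153 - 153*49 = -153 - 7497 = -7650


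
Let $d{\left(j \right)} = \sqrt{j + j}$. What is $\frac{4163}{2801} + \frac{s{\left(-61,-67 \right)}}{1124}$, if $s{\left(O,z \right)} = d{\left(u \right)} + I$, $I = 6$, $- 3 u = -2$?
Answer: $\frac{2348009}{1574162} + \frac{\sqrt{3}}{1686} \approx 1.4926$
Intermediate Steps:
$u = \frac{2}{3}$ ($u = \left(- \frac{1}{3}\right) \left(-2\right) = \frac{2}{3} \approx 0.66667$)
$d{\left(j \right)} = \sqrt{2} \sqrt{j}$ ($d{\left(j \right)} = \sqrt{2 j} = \sqrt{2} \sqrt{j}$)
$s{\left(O,z \right)} = 6 + \frac{2 \sqrt{3}}{3}$ ($s{\left(O,z \right)} = \sqrt{2} \sqrt{\frac{2}{3}} + 6 = \sqrt{2} \frac{\sqrt{6}}{3} + 6 = \frac{2 \sqrt{3}}{3} + 6 = 6 + \frac{2 \sqrt{3}}{3}$)
$\frac{4163}{2801} + \frac{s{\left(-61,-67 \right)}}{1124} = \frac{4163}{2801} + \frac{6 + \frac{2 \sqrt{3}}{3}}{1124} = 4163 \cdot \frac{1}{2801} + \left(6 + \frac{2 \sqrt{3}}{3}\right) \frac{1}{1124} = \frac{4163}{2801} + \left(\frac{3}{562} + \frac{\sqrt{3}}{1686}\right) = \frac{2348009}{1574162} + \frac{\sqrt{3}}{1686}$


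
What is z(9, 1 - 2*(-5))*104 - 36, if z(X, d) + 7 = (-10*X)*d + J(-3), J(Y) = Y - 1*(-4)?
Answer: -103620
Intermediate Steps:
J(Y) = 4 + Y (J(Y) = Y + 4 = 4 + Y)
z(X, d) = -6 - 10*X*d (z(X, d) = -7 + ((-10*X)*d + (4 - 3)) = -7 + (-10*X*d + 1) = -7 + (1 - 10*X*d) = -6 - 10*X*d)
z(9, 1 - 2*(-5))*104 - 36 = (-6 - 10*9*(1 - 2*(-5)))*104 - 36 = (-6 - 10*9*(1 + 10))*104 - 36 = (-6 - 10*9*11)*104 - 36 = (-6 - 990)*104 - 36 = -996*104 - 36 = -103584 - 36 = -103620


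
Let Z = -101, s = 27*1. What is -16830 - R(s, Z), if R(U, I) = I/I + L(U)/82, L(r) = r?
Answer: -1380169/82 ≈ -16831.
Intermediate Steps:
s = 27
R(U, I) = 1 + U/82 (R(U, I) = I/I + U/82 = 1 + U*(1/82) = 1 + U/82)
-16830 - R(s, Z) = -16830 - (1 + (1/82)*27) = -16830 - (1 + 27/82) = -16830 - 1*109/82 = -16830 - 109/82 = -1380169/82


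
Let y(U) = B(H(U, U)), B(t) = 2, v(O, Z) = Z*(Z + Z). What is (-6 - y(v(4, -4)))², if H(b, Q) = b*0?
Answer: 64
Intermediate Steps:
v(O, Z) = 2*Z² (v(O, Z) = Z*(2*Z) = 2*Z²)
H(b, Q) = 0
y(U) = 2
(-6 - y(v(4, -4)))² = (-6 - 1*2)² = (-6 - 2)² = (-8)² = 64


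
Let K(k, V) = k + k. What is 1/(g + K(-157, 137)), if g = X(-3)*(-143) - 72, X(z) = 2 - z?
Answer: -1/1101 ≈ -0.00090826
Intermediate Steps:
K(k, V) = 2*k
g = -787 (g = (2 - 1*(-3))*(-143) - 72 = (2 + 3)*(-143) - 72 = 5*(-143) - 72 = -715 - 72 = -787)
1/(g + K(-157, 137)) = 1/(-787 + 2*(-157)) = 1/(-787 - 314) = 1/(-1101) = -1/1101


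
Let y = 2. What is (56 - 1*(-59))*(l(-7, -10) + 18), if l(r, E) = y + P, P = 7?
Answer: 3105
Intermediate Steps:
l(r, E) = 9 (l(r, E) = 2 + 7 = 9)
(56 - 1*(-59))*(l(-7, -10) + 18) = (56 - 1*(-59))*(9 + 18) = (56 + 59)*27 = 115*27 = 3105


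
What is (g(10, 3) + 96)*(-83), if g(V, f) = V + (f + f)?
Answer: -9296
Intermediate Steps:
g(V, f) = V + 2*f
(g(10, 3) + 96)*(-83) = ((10 + 2*3) + 96)*(-83) = ((10 + 6) + 96)*(-83) = (16 + 96)*(-83) = 112*(-83) = -9296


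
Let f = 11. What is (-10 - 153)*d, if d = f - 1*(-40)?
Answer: -8313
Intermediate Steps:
d = 51 (d = 11 - 1*(-40) = 11 + 40 = 51)
(-10 - 153)*d = (-10 - 153)*51 = -163*51 = -8313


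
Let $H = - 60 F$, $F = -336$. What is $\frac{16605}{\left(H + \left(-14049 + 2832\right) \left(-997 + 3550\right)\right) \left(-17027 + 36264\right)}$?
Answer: $- \frac{615}{20388969271} \approx -3.0163 \cdot 10^{-8}$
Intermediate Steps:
$H = 20160$ ($H = \left(-60\right) \left(-336\right) = 20160$)
$\frac{16605}{\left(H + \left(-14049 + 2832\right) \left(-997 + 3550\right)\right) \left(-17027 + 36264\right)} = \frac{16605}{\left(20160 + \left(-14049 + 2832\right) \left(-997 + 3550\right)\right) \left(-17027 + 36264\right)} = \frac{16605}{\left(20160 - 28637001\right) 19237} = \frac{16605}{\left(-28616841\right) 19237} = \frac{16605}{-550502170317} = 16605 \left(- \frac{1}{550502170317}\right) = - \frac{615}{20388969271}$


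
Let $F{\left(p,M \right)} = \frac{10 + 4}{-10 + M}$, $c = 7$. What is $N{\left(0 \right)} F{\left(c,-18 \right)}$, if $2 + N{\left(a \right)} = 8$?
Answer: $-3$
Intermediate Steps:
$N{\left(a \right)} = 6$ ($N{\left(a \right)} = -2 + 8 = 6$)
$F{\left(p,M \right)} = \frac{14}{-10 + M}$
$N{\left(0 \right)} F{\left(c,-18 \right)} = 6 \frac{14}{-10 - 18} = 6 \frac{14}{-28} = 6 \cdot 14 \left(- \frac{1}{28}\right) = 6 \left(- \frac{1}{2}\right) = -3$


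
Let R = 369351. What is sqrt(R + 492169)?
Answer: 44*sqrt(445) ≈ 928.18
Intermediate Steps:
sqrt(R + 492169) = sqrt(369351 + 492169) = sqrt(861520) = 44*sqrt(445)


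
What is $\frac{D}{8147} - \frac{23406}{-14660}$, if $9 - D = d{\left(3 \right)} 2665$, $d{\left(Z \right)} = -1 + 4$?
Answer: $\frac{36806961}{59717510} \approx 0.61635$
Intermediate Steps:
$d{\left(Z \right)} = 3$
$D = -7986$ ($D = 9 - 3 \cdot 2665 = 9 - 7995 = -7986$)
$\frac{D}{8147} - \frac{23406}{-14660} = - \frac{7986}{8147} - \frac{23406}{-14660} = \left(-7986\right) \frac{1}{8147} - - \frac{11703}{7330} = - \frac{7986}{8147} + \frac{11703}{7330} = \frac{36806961}{59717510}$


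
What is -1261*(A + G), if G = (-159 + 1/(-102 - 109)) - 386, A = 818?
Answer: -72636122/211 ≈ -3.4425e+5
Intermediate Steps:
G = -114996/211 (G = (-159 + 1/(-211)) - 386 = (-159 - 1/211) - 386 = -33550/211 - 386 = -114996/211 ≈ -545.00)
-1261*(A + G) = -1261*(818 - 114996/211) = -1261*57602/211 = -72636122/211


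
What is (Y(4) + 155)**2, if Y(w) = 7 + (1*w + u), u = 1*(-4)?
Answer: 26244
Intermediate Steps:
u = -4
Y(w) = 3 + w (Y(w) = 7 + (1*w - 4) = 7 + (w - 4) = 7 + (-4 + w) = 3 + w)
(Y(4) + 155)**2 = ((3 + 4) + 155)**2 = (7 + 155)**2 = 162**2 = 26244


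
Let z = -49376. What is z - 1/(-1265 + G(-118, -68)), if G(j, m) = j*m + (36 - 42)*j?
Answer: -368690593/7467 ≈ -49376.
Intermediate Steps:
G(j, m) = -6*j + j*m (G(j, m) = j*m - 6*j = -6*j + j*m)
z - 1/(-1265 + G(-118, -68)) = -49376 - 1/(-1265 - 118*(-6 - 68)) = -49376 - 1/(-1265 - 118*(-74)) = -49376 - 1/(-1265 + 8732) = -49376 - 1/7467 = -368690593/7467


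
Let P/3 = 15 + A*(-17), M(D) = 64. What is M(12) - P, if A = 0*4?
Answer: 19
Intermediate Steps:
A = 0
P = 45 (P = 3*(15 + 0*(-17)) = 3*(15 + 0) = 3*15 = 45)
M(12) - P = 64 - 1*45 = 64 - 45 = 19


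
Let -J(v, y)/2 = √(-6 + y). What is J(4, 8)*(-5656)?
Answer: 11312*√2 ≈ 15998.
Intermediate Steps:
J(v, y) = -2*√(-6 + y)
J(4, 8)*(-5656) = -2*√(-6 + 8)*(-5656) = -2*√2*(-5656) = 11312*√2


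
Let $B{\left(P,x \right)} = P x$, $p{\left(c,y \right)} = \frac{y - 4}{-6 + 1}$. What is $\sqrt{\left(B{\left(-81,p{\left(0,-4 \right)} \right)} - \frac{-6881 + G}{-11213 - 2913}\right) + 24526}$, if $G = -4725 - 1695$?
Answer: $\frac{\sqrt{121699108163010}}{70630} \approx 156.19$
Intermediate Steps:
$G = -6420$
$p{\left(c,y \right)} = \frac{4}{5} - \frac{y}{5}$ ($p{\left(c,y \right)} = \frac{-4 + y}{-5} = \left(-4 + y\right) \left(- \frac{1}{5}\right) = \frac{4}{5} - \frac{y}{5}$)
$\sqrt{\left(B{\left(-81,p{\left(0,-4 \right)} \right)} - \frac{-6881 + G}{-11213 - 2913}\right) + 24526} = \sqrt{\left(- 81 \left(\frac{4}{5} - - \frac{4}{5}\right) - \frac{-6881 - 6420}{-11213 - 2913}\right) + 24526} = \sqrt{\left(- 81 \left(\frac{4}{5} + \frac{4}{5}\right) - - \frac{13301}{-14126}\right) + 24526} = \sqrt{\left(\left(-81\right) \frac{8}{5} - \left(-13301\right) \left(- \frac{1}{14126}\right)\right) + 24526} = \sqrt{\left(- \frac{648}{5} - \frac{13301}{14126}\right) + 24526} = \sqrt{- \frac{9220153}{70630} + 24526} = \sqrt{\frac{1723051227}{70630}} = \frac{\sqrt{121699108163010}}{70630}$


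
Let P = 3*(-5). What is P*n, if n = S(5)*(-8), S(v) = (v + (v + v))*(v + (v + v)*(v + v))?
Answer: 189000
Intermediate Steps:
S(v) = 3*v*(v + 4*v**2) (S(v) = (v + 2*v)*(v + (2*v)*(2*v)) = (3*v)*(v + 4*v**2) = 3*v*(v + 4*v**2))
n = -12600 (n = (5**2*(3 + 12*5))*(-8) = (25*(3 + 60))*(-8) = (25*63)*(-8) = 1575*(-8) = -12600)
P = -15
P*n = -15*(-12600) = 189000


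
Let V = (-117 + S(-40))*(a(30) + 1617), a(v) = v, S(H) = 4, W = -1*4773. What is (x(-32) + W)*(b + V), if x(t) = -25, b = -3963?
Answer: 911975052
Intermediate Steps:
W = -4773
V = -186111 (V = (-117 + 4)*(30 + 1617) = -113*1647 = -186111)
(x(-32) + W)*(b + V) = (-25 - 4773)*(-3963 - 186111) = -4798*(-190074) = 911975052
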